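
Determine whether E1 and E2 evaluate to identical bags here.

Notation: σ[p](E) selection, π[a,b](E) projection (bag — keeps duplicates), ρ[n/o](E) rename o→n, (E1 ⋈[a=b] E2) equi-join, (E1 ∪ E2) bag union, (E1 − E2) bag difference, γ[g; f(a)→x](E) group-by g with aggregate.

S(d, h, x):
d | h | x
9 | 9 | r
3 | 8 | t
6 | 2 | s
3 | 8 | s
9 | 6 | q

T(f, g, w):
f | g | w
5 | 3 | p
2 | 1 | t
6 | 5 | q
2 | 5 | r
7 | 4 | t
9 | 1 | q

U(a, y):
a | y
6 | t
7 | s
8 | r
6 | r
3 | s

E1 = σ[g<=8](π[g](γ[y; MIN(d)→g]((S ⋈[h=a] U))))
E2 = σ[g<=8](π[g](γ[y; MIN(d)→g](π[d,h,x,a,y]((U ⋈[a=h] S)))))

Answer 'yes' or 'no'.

E1 row counts bottom-up:
  S → 5
  U → 5
  (S ⋈[h=a] U) → 4
  γ[y; MIN(d)→g]((S ⋈[h=a] U)) → 2
  π[g](γ[y; MIN(d)→g]((S ⋈[h=a] U))) → 2
  σ[g<=8](π[g](γ[y; MIN(d)→g]((S ⋈[h=a] U)))) → 1
E2 row counts bottom-up:
  U → 5
  S → 5
  (U ⋈[a=h] S) → 4
  π[d,h,x,a,y]((U ⋈[a=h] S)) → 4
  γ[y; MIN(d)→g](π[d,h,x,a,y]((U ⋈[a=h] S))) → 2
  π[g](γ[y; MIN(d)→g](π[d,h,x,a,y]((U ⋈[a=h] S)))) → 2
  σ[g<=8](π[g](γ[y; MIN(d)→g](π[d,h,x,a,y]((U ⋈[a=h] S))))) → 1

E1 and E2 produce the same multiset:
g
3

yes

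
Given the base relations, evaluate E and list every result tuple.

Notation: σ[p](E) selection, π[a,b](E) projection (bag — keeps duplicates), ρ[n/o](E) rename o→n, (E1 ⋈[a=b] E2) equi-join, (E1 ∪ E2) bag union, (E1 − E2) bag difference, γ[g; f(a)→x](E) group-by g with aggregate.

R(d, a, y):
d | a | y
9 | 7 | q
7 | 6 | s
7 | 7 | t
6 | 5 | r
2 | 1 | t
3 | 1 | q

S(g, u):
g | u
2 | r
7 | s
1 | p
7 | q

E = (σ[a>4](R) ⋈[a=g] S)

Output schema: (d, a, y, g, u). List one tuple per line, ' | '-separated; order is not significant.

Row counts bottom-up:
  R → 6
  σ[a>4](R) → 4
  S → 4
  (σ[a>4](R) ⋈[a=g] S) → 4

== RESULT ==
d | a | y | g | u
7 | 7 | t | 7 | q
7 | 7 | t | 7 | s
9 | 7 | q | 7 | q
9 | 7 | q | 7 | s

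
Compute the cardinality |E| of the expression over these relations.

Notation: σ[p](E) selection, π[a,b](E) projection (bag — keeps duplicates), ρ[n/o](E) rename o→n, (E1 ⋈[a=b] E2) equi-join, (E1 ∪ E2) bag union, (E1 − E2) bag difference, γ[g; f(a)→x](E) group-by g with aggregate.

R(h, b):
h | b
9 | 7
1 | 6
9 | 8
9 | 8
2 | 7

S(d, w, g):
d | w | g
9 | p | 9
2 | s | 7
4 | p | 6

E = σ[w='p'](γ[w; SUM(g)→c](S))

Per-node cardinality:
  S → 3
  γ[w; SUM(g)→c](S) → 2
  σ[w='p'](γ[w; SUM(g)→c](S)) → 1

|E| = 1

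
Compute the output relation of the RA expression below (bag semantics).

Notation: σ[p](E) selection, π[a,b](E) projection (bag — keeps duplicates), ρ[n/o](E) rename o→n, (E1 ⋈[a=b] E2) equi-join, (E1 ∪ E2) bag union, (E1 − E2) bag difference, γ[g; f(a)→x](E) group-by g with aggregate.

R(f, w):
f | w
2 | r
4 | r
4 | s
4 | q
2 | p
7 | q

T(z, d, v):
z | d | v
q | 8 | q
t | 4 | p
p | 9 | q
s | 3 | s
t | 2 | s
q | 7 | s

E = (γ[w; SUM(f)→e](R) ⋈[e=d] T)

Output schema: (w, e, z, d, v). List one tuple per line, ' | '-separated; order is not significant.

Row counts bottom-up:
  R → 6
  γ[w; SUM(f)→e](R) → 4
  T → 6
  (γ[w; SUM(f)→e](R) ⋈[e=d] T) → 2

== RESULT ==
w | e | z | d | v
p | 2 | t | 2 | s
s | 4 | t | 4 | p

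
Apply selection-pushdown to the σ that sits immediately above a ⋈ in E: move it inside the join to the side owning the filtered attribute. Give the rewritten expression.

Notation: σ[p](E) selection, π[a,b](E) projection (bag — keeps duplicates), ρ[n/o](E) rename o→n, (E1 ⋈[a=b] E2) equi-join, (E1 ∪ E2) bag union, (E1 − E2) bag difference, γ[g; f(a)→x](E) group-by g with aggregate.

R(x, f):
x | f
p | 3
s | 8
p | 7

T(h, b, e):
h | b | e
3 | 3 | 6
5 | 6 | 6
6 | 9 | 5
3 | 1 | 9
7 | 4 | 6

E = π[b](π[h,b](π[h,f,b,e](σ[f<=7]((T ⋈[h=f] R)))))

σ filters on f, owned by the right side.
E' = π[b](π[h,b](π[h,f,b,e]((T ⋈[h=f] σ[f<=7](R)))))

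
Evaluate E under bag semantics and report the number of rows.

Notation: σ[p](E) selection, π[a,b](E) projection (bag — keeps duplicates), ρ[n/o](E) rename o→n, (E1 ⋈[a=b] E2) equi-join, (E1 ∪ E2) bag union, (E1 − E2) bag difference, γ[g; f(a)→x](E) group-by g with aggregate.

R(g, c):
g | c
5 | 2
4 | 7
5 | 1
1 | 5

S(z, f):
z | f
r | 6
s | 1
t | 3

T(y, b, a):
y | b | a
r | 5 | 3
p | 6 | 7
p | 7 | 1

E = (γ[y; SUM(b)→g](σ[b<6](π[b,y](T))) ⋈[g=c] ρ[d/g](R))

Row counts bottom-up:
  T → 3
  π[b,y](T) → 3
  σ[b<6](π[b,y](T)) → 1
  γ[y; SUM(b)→g](σ[b<6](π[b,y](T))) → 1
  R → 4
  ρ[d/g](R) → 4
  (γ[y; SUM(b)→g](σ[b<6](π[b,y](T))) ⋈[g=c] ρ[d/g](R)) → 1

|E| = 1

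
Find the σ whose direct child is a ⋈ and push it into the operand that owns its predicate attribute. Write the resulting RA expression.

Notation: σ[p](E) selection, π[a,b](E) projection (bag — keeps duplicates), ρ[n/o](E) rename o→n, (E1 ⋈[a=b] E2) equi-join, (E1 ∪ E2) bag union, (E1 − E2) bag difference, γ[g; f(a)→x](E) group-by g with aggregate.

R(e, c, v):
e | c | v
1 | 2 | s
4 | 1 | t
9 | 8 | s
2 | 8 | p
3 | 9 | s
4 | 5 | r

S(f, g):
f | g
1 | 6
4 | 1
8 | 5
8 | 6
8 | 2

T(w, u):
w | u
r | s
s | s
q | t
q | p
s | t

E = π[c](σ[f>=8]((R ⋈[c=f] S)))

σ filters on f, owned by the right side.
E' = π[c]((R ⋈[c=f] σ[f>=8](S)))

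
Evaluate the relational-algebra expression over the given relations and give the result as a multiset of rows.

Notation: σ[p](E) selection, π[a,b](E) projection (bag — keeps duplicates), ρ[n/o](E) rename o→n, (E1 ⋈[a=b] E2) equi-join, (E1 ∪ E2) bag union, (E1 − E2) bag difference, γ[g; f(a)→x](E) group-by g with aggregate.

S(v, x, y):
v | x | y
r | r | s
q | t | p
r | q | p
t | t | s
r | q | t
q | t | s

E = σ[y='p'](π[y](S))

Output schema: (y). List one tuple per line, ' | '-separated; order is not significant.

Row counts bottom-up:
  S → 6
  π[y](S) → 6
  σ[y='p'](π[y](S)) → 2

== RESULT ==
y
p
p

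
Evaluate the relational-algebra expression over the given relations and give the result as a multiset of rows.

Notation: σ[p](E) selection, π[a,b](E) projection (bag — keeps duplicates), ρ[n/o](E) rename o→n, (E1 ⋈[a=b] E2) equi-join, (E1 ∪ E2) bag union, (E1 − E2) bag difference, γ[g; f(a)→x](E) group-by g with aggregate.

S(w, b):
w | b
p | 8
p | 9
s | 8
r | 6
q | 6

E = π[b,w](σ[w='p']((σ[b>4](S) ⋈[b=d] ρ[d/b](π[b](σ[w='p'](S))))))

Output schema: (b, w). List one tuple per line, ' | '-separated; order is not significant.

Subexpression sizes:
  S → 5
  σ[b>4](S) → 5
  S → 5
  σ[w='p'](S) → 2
  π[b](σ[w='p'](S)) → 2
  ρ[d/b](π[b](σ[w='p'](S))) → 2
  (σ[b>4](S) ⋈[b=d] ρ[d/b](π[b](σ[w='p'](S)))) → 3
  σ[w='p']((σ[b>4](S) ⋈[b=d] ρ[d/b](π[b](σ[w='p'](S))))) → 2
  π[b,w](σ[w='p']((σ[b>4](S) ⋈[b=d] ρ[d/b](π[b](σ[w='p'](S)))))) → 2

== RESULT ==
b | w
8 | p
9 | p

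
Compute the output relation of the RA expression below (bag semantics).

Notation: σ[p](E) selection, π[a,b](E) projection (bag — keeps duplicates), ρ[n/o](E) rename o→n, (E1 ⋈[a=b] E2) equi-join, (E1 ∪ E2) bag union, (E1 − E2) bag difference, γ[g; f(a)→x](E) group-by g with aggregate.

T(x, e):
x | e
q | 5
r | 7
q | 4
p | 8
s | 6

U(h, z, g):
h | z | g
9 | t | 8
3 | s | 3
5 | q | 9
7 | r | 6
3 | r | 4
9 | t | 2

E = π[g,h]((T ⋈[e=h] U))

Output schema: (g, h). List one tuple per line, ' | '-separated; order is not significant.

Subexpression sizes:
  T → 5
  U → 6
  (T ⋈[e=h] U) → 2
  π[g,h]((T ⋈[e=h] U)) → 2

== RESULT ==
g | h
6 | 7
9 | 5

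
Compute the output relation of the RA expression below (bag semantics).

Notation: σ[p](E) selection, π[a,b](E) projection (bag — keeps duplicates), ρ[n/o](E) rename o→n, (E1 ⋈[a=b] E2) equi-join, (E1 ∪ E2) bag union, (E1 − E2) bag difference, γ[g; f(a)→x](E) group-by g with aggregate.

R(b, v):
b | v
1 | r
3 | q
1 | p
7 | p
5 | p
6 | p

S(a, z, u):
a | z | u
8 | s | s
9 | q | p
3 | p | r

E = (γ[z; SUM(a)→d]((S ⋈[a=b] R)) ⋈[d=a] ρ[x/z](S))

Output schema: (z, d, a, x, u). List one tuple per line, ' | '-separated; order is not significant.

Per-node cardinality:
  S → 3
  R → 6
  (S ⋈[a=b] R) → 1
  γ[z; SUM(a)→d]((S ⋈[a=b] R)) → 1
  S → 3
  ρ[x/z](S) → 3
  (γ[z; SUM(a)→d]((S ⋈[a=b] R)) ⋈[d=a] ρ[x/z](S)) → 1

== RESULT ==
z | d | a | x | u
p | 3 | 3 | p | r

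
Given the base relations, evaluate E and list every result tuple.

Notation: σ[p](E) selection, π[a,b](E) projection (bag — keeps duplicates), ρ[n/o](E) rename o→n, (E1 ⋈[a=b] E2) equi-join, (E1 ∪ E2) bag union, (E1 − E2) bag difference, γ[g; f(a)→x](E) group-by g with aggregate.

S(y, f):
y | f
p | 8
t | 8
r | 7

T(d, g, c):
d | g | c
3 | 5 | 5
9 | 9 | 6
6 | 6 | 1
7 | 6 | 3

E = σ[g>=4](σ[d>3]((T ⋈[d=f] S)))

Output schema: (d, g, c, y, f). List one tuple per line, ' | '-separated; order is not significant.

Stepwise |·|:
  T → 4
  S → 3
  (T ⋈[d=f] S) → 1
  σ[d>3]((T ⋈[d=f] S)) → 1
  σ[g>=4](σ[d>3]((T ⋈[d=f] S))) → 1

== RESULT ==
d | g | c | y | f
7 | 6 | 3 | r | 7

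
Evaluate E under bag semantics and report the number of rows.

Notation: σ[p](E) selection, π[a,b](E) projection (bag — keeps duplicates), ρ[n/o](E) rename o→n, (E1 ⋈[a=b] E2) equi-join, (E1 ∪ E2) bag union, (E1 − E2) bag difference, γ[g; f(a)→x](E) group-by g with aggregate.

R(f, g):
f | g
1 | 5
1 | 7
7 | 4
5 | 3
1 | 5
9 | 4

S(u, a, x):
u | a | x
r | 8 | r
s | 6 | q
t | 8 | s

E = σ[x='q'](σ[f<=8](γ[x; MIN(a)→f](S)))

Stepwise |·|:
  S → 3
  γ[x; MIN(a)→f](S) → 3
  σ[f<=8](γ[x; MIN(a)→f](S)) → 3
  σ[x='q'](σ[f<=8](γ[x; MIN(a)→f](S))) → 1

|E| = 1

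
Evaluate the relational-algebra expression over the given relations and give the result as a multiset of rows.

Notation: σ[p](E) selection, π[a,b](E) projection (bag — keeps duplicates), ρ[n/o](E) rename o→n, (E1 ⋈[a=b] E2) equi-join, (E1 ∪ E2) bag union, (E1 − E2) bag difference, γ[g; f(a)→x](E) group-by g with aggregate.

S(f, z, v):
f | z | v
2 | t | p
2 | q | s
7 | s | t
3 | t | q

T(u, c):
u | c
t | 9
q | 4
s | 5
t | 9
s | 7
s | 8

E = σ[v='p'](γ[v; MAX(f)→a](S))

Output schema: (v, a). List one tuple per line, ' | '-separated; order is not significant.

Row counts bottom-up:
  S → 4
  γ[v; MAX(f)→a](S) → 4
  σ[v='p'](γ[v; MAX(f)→a](S)) → 1

== RESULT ==
v | a
p | 2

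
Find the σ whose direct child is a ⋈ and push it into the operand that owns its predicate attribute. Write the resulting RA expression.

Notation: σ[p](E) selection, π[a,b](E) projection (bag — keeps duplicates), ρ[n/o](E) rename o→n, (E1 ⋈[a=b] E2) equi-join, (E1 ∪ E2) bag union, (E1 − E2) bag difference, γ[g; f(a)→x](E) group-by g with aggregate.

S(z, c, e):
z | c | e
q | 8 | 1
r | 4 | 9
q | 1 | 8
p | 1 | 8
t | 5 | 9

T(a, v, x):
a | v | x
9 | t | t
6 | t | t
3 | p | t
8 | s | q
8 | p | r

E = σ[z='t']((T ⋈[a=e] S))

σ filters on z, owned by the right side.
E' = (T ⋈[a=e] σ[z='t'](S))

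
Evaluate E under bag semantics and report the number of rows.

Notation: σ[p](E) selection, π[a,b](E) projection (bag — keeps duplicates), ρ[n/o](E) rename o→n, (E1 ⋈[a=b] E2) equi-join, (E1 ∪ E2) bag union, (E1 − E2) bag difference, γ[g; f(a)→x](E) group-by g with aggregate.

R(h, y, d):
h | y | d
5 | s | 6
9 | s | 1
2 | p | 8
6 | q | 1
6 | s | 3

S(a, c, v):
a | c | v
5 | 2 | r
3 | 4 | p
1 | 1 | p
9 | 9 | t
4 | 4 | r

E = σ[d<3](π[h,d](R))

Stepwise |·|:
  R → 5
  π[h,d](R) → 5
  σ[d<3](π[h,d](R)) → 2

|E| = 2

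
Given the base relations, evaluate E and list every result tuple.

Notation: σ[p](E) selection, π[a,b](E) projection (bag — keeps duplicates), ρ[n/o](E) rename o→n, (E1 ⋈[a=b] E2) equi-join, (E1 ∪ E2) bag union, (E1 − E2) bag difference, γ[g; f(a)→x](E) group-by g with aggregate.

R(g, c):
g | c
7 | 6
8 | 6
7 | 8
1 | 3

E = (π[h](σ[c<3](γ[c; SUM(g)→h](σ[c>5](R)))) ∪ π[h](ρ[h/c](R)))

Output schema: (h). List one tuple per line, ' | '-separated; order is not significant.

Per-node cardinality:
  R → 4
  σ[c>5](R) → 3
  γ[c; SUM(g)→h](σ[c>5](R)) → 2
  σ[c<3](γ[c; SUM(g)→h](σ[c>5](R))) → 0
  π[h](σ[c<3](γ[c; SUM(g)→h](σ[c>5](R)))) → 0
  R → 4
  ρ[h/c](R) → 4
  π[h](ρ[h/c](R)) → 4
  (π[h](σ[c<3](γ[c; SUM(g)→h](σ[c>5](R)))) ∪ π[h](ρ[h/c](R))) → 4

== RESULT ==
h
3
6
6
8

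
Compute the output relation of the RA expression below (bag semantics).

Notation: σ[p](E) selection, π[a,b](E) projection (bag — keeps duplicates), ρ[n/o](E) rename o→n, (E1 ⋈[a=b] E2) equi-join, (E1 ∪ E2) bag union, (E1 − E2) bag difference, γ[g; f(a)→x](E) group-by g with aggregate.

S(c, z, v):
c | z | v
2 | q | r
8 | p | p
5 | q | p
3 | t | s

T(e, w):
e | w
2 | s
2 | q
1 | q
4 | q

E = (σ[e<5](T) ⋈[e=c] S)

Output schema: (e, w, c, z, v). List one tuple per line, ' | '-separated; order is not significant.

Stepwise |·|:
  T → 4
  σ[e<5](T) → 4
  S → 4
  (σ[e<5](T) ⋈[e=c] S) → 2

== RESULT ==
e | w | c | z | v
2 | q | 2 | q | r
2 | s | 2 | q | r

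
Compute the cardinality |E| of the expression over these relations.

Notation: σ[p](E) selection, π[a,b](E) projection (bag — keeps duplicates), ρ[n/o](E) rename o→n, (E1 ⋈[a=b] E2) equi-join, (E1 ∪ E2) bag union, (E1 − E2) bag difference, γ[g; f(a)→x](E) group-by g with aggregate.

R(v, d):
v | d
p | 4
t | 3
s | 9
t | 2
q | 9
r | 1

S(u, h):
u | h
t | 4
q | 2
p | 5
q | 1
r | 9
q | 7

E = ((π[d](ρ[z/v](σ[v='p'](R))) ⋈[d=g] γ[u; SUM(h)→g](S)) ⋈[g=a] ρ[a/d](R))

Subexpression sizes:
  R → 6
  σ[v='p'](R) → 1
  ρ[z/v](σ[v='p'](R)) → 1
  π[d](ρ[z/v](σ[v='p'](R))) → 1
  S → 6
  γ[u; SUM(h)→g](S) → 4
  (π[d](ρ[z/v](σ[v='p'](R))) ⋈[d=g] γ[u; SUM(h)→g](S)) → 1
  R → 6
  ρ[a/d](R) → 6
  ((π[d](ρ[z/v](σ[v='p'](R))) ⋈[d=g] γ[u; SUM(h)→g](S)) ⋈[g=a] ρ[a/d](R)) → 1

|E| = 1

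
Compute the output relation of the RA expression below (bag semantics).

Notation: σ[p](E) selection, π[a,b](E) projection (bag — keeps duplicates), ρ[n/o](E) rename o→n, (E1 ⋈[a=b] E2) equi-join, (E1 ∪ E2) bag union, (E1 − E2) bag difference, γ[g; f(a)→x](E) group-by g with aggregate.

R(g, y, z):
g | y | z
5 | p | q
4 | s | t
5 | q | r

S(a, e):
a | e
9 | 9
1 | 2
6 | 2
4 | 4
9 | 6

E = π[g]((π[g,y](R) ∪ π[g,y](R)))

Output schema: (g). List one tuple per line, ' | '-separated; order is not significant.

Per-node cardinality:
  R → 3
  π[g,y](R) → 3
  R → 3
  π[g,y](R) → 3
  (π[g,y](R) ∪ π[g,y](R)) → 6
  π[g]((π[g,y](R) ∪ π[g,y](R))) → 6

== RESULT ==
g
4
4
5
5
5
5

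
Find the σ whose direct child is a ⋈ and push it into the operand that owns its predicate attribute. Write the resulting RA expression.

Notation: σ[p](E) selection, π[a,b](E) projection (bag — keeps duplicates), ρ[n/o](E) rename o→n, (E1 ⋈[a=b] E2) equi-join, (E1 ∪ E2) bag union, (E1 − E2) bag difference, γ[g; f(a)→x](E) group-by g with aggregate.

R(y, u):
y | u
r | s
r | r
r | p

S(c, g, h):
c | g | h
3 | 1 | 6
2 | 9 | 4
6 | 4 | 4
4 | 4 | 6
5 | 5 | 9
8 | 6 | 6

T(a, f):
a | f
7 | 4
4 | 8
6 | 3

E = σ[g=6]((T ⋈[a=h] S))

σ filters on g, owned by the right side.
E' = (T ⋈[a=h] σ[g=6](S))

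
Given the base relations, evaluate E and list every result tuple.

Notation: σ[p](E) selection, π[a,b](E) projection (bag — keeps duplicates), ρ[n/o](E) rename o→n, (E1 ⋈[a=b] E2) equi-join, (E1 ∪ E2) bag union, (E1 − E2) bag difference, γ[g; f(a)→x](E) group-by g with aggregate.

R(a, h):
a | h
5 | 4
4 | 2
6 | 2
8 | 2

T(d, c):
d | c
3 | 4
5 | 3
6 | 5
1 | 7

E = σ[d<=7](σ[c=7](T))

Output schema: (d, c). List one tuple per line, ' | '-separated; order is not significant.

Subexpression sizes:
  T → 4
  σ[c=7](T) → 1
  σ[d<=7](σ[c=7](T)) → 1

== RESULT ==
d | c
1 | 7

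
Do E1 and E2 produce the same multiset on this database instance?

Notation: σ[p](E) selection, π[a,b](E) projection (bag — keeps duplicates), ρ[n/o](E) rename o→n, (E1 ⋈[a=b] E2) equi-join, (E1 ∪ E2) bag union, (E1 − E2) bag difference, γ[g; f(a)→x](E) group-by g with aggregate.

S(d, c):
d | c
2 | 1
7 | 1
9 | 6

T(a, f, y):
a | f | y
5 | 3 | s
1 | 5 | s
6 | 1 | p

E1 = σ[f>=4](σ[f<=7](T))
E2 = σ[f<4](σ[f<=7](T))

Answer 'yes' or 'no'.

E1 subexpression sizes:
  T → 3
  σ[f<=7](T) → 3
  σ[f>=4](σ[f<=7](T)) → 1
E2 subexpression sizes:
  T → 3
  σ[f<=7](T) → 3
  σ[f<4](σ[f<=7](T)) → 2

E1 result:
a | f | y
1 | 5 | s
E2 result:
a | f | y
5 | 3 | s
6 | 1 | p
Witness: (5, 3, 's') appears 0× in E1 but 1× in E2.

no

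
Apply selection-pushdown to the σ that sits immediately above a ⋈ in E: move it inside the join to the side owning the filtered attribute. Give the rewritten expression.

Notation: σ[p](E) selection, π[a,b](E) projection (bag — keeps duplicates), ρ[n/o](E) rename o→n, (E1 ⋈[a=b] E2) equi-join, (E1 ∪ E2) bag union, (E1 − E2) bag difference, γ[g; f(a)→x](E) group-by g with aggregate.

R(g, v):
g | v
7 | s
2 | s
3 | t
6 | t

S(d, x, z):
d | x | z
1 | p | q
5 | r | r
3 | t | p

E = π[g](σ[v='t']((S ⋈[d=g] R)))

σ filters on v, owned by the right side.
E' = π[g]((S ⋈[d=g] σ[v='t'](R)))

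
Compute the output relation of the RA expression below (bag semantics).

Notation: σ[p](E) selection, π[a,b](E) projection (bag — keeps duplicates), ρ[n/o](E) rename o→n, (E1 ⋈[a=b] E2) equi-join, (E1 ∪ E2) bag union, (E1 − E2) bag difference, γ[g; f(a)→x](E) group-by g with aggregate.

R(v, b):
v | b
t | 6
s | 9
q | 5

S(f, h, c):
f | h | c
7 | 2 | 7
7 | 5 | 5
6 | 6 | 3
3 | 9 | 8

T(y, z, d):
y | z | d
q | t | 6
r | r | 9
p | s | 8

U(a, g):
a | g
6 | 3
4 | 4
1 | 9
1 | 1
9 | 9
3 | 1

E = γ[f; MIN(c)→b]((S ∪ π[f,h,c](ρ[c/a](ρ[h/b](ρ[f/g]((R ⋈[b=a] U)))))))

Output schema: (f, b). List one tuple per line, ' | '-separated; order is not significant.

Row counts bottom-up:
  S → 4
  R → 3
  U → 6
  (R ⋈[b=a] U) → 2
  ρ[f/g]((R ⋈[b=a] U)) → 2
  ρ[h/b](ρ[f/g]((R ⋈[b=a] U))) → 2
  ρ[c/a](ρ[h/b](ρ[f/g]((R ⋈[b=a] U)))) → 2
  π[f,h,c](ρ[c/a](ρ[h/b](ρ[f/g]((R ⋈[b=a] U))))) → 2
  (S ∪ π[f,h,c](ρ[c/a](ρ[h/b](ρ[f/g]((R ⋈[b=a] U)))))) → 6
  γ[f; MIN(c)→b]((S ∪ π[f,h,c](ρ[c/a](ρ[h/b](ρ[f/g]((R ⋈[b=a] U))))))) → 4

== RESULT ==
f | b
3 | 6
6 | 3
7 | 5
9 | 9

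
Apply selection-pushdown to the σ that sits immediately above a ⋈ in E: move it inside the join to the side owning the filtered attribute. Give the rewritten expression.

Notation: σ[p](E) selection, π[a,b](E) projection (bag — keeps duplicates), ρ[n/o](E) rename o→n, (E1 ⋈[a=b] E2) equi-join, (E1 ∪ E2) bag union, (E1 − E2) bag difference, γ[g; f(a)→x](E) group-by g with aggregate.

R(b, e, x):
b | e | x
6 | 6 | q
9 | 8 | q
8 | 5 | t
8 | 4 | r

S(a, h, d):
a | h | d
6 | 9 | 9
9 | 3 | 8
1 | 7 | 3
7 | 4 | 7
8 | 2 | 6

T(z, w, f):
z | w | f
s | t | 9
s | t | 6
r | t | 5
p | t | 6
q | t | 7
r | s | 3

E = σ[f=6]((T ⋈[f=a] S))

σ filters on f, owned by the left side.
E' = (σ[f=6](T) ⋈[f=a] S)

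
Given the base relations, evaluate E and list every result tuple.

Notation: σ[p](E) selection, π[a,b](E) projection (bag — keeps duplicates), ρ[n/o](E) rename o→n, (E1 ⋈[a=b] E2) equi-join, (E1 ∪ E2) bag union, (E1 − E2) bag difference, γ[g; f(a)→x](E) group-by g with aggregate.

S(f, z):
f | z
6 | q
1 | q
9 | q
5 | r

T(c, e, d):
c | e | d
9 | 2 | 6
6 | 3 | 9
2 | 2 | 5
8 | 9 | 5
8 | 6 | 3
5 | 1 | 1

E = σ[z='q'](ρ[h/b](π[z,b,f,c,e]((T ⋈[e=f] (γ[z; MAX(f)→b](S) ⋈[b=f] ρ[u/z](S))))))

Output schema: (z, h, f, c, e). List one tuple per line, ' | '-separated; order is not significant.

Subexpression sizes:
  T → 6
  S → 4
  γ[z; MAX(f)→b](S) → 2
  S → 4
  ρ[u/z](S) → 4
  (γ[z; MAX(f)→b](S) ⋈[b=f] ρ[u/z](S)) → 2
  (T ⋈[e=f] (γ[z; MAX(f)→b](S) ⋈[b=f] ρ[u/z](S))) → 1
  π[z,b,f,c,e]((T ⋈[e=f] (γ[z; MAX(f)→b](S) ⋈[b=f] ρ[u/z](S)))) → 1
  ρ[h/b](π[z,b,f,c,e]((T ⋈[e=f] (γ[z; MAX(f)→b](S) ⋈[b=f] ρ[u/z](S))))) → 1
  σ[z='q'](ρ[h/b](π[z,b,f,c,e]((T ⋈[e=f] (γ[z; MAX(f)→b](S) ⋈[b=f] ρ[u/z](S)))))) → 1

== RESULT ==
z | h | f | c | e
q | 9 | 9 | 8 | 9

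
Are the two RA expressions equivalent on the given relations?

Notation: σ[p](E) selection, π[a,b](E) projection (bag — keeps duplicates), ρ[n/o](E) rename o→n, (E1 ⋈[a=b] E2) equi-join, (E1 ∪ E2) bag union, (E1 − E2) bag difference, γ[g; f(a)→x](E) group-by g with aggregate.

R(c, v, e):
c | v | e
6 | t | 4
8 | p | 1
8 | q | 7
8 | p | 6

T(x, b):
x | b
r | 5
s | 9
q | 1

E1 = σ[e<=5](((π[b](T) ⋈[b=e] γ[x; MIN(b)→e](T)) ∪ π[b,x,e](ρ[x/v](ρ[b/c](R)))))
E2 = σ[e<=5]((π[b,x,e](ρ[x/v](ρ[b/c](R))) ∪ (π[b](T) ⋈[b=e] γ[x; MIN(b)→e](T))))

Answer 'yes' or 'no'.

E1 subexpression sizes:
  T → 3
  π[b](T) → 3
  T → 3
  γ[x; MIN(b)→e](T) → 3
  (π[b](T) ⋈[b=e] γ[x; MIN(b)→e](T)) → 3
  R → 4
  ρ[b/c](R) → 4
  ρ[x/v](ρ[b/c](R)) → 4
  π[b,x,e](ρ[x/v](ρ[b/c](R))) → 4
  ((π[b](T) ⋈[b=e] γ[x; MIN(b)→e](T)) ∪ π[b,x,e](ρ[x/v](ρ[b/c](R)))) → 7
  σ[e<=5](((π[b](T) ⋈[b=e] γ[x; MIN(b)→e](T)) ∪ π[b,x,e](ρ[x/v](ρ[b/c](R))))) → 4
E2 subexpression sizes:
  R → 4
  ρ[b/c](R) → 4
  ρ[x/v](ρ[b/c](R)) → 4
  π[b,x,e](ρ[x/v](ρ[b/c](R))) → 4
  T → 3
  π[b](T) → 3
  T → 3
  γ[x; MIN(b)→e](T) → 3
  (π[b](T) ⋈[b=e] γ[x; MIN(b)→e](T)) → 3
  (π[b,x,e](ρ[x/v](ρ[b/c](R))) ∪ (π[b](T) ⋈[b=e] γ[x; MIN(b)→e](T))) → 7
  σ[e<=5]((π[b,x,e](ρ[x/v](ρ[b/c](R))) ∪ (π[b](T) ⋈[b=e] γ[x; MIN(b)→e](T)))) → 4

E1 and E2 produce the same multiset:
b | x | e
1 | q | 1
5 | r | 5
6 | t | 4
8 | p | 1

yes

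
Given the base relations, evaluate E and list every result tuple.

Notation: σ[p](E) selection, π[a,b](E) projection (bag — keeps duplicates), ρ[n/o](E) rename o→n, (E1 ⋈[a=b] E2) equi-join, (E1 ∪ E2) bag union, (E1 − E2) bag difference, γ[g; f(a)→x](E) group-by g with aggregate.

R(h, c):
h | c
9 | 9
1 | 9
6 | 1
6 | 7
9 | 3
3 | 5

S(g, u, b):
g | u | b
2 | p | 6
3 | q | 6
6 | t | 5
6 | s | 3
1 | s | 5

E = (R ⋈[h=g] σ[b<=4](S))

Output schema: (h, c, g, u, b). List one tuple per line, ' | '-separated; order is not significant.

Subexpression sizes:
  R → 6
  S → 5
  σ[b<=4](S) → 1
  (R ⋈[h=g] σ[b<=4](S)) → 2

== RESULT ==
h | c | g | u | b
6 | 1 | 6 | s | 3
6 | 7 | 6 | s | 3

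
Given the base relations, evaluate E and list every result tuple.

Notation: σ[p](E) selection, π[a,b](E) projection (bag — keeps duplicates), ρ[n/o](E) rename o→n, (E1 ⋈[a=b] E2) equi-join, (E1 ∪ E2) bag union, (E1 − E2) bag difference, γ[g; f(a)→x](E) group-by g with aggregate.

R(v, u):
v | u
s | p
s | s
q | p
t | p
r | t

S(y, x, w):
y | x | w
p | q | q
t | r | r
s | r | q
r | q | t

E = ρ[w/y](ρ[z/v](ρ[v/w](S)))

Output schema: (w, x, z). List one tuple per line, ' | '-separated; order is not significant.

Subexpression sizes:
  S → 4
  ρ[v/w](S) → 4
  ρ[z/v](ρ[v/w](S)) → 4
  ρ[w/y](ρ[z/v](ρ[v/w](S))) → 4

== RESULT ==
w | x | z
p | q | q
r | q | t
s | r | q
t | r | r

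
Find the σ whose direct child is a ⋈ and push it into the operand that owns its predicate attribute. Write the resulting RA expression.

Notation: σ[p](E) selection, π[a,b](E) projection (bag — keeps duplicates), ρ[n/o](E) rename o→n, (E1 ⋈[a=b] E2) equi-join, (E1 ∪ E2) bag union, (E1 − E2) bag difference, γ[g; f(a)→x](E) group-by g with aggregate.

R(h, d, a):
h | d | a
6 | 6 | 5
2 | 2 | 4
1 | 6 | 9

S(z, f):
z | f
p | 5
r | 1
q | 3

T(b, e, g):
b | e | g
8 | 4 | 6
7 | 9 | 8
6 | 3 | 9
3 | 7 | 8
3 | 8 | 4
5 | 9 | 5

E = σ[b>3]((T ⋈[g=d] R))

σ filters on b, owned by the left side.
E' = (σ[b>3](T) ⋈[g=d] R)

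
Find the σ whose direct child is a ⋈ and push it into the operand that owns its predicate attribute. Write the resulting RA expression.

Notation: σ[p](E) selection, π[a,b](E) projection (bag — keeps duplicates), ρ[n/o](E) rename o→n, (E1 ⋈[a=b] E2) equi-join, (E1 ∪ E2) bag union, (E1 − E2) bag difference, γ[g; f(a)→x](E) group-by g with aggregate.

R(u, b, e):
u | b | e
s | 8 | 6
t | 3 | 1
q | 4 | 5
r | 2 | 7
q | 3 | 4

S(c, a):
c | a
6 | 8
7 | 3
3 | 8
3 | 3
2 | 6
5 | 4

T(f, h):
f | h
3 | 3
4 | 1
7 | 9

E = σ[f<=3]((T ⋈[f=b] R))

σ filters on f, owned by the left side.
E' = (σ[f<=3](T) ⋈[f=b] R)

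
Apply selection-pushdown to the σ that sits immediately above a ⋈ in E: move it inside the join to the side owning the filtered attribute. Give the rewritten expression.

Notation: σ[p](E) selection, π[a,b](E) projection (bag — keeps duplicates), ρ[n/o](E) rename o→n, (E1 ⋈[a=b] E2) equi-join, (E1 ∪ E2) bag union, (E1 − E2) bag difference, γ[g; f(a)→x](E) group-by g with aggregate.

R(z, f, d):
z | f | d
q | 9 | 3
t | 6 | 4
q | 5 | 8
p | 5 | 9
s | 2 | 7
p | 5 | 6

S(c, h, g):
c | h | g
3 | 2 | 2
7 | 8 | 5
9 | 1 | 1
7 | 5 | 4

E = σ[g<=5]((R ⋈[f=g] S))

σ filters on g, owned by the right side.
E' = (R ⋈[f=g] σ[g<=5](S))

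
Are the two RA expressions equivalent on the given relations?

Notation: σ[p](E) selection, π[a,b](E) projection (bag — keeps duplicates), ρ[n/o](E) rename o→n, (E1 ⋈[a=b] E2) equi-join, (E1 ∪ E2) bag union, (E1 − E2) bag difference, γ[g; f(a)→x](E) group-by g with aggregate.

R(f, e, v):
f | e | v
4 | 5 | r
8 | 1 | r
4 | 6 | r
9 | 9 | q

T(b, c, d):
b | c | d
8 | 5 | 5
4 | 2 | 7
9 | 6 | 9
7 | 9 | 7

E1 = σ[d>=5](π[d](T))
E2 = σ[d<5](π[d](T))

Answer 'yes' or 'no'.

E1 per-node cardinality:
  T → 4
  π[d](T) → 4
  σ[d>=5](π[d](T)) → 4
E2 per-node cardinality:
  T → 4
  π[d](T) → 4
  σ[d<5](π[d](T)) → 0

E1 result:
d
5
7
7
9
E2 result:
d
(0 rows)
Witness: (7,) appears 2× in E1 but 0× in E2.

no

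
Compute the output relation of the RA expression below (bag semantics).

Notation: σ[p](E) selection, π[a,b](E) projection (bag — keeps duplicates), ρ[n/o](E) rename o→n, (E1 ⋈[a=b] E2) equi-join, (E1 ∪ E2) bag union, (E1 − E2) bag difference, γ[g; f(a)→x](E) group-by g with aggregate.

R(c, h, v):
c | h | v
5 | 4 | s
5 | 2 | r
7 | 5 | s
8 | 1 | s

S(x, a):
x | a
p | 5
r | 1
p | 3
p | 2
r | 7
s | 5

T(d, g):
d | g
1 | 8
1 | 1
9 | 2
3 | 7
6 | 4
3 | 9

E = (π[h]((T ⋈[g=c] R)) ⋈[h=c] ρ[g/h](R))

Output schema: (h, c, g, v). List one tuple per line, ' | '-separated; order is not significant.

Per-node cardinality:
  T → 6
  R → 4
  (T ⋈[g=c] R) → 2
  π[h]((T ⋈[g=c] R)) → 2
  R → 4
  ρ[g/h](R) → 4
  (π[h]((T ⋈[g=c] R)) ⋈[h=c] ρ[g/h](R)) → 2

== RESULT ==
h | c | g | v
5 | 5 | 2 | r
5 | 5 | 4 | s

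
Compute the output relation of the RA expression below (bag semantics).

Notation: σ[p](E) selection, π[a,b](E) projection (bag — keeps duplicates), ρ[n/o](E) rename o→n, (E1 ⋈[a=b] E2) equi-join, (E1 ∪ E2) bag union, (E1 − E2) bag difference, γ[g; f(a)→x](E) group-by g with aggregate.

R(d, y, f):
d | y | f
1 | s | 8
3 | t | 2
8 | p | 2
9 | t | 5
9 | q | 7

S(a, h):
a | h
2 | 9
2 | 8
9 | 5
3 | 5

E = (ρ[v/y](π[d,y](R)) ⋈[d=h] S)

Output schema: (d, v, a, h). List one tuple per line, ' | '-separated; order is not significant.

Row counts bottom-up:
  R → 5
  π[d,y](R) → 5
  ρ[v/y](π[d,y](R)) → 5
  S → 4
  (ρ[v/y](π[d,y](R)) ⋈[d=h] S) → 3

== RESULT ==
d | v | a | h
8 | p | 2 | 8
9 | q | 2 | 9
9 | t | 2 | 9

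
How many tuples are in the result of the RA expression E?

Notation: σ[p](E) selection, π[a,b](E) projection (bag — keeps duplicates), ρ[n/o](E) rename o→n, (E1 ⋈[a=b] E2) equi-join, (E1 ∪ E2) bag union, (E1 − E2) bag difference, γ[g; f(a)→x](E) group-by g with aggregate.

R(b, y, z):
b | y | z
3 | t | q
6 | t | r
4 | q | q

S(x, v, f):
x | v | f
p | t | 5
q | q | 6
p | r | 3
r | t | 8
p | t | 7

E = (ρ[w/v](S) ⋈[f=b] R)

Stepwise |·|:
  S → 5
  ρ[w/v](S) → 5
  R → 3
  (ρ[w/v](S) ⋈[f=b] R) → 2

|E| = 2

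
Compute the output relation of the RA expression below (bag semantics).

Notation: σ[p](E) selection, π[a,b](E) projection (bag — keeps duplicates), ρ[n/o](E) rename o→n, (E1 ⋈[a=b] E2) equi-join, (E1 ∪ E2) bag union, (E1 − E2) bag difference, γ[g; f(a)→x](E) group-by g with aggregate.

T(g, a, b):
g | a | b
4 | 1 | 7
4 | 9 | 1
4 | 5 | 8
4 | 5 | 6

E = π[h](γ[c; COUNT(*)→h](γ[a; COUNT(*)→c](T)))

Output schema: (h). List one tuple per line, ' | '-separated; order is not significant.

Per-node cardinality:
  T → 4
  γ[a; COUNT(*)→c](T) → 3
  γ[c; COUNT(*)→h](γ[a; COUNT(*)→c](T)) → 2
  π[h](γ[c; COUNT(*)→h](γ[a; COUNT(*)→c](T))) → 2

== RESULT ==
h
1
2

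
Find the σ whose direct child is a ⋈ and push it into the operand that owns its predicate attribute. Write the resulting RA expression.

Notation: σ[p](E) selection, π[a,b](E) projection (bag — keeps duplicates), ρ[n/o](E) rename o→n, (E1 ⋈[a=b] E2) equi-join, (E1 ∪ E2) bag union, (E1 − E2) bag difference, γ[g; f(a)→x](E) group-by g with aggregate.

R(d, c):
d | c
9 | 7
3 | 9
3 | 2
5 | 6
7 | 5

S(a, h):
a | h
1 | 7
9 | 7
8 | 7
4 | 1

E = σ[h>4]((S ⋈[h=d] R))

σ filters on h, owned by the left side.
E' = (σ[h>4](S) ⋈[h=d] R)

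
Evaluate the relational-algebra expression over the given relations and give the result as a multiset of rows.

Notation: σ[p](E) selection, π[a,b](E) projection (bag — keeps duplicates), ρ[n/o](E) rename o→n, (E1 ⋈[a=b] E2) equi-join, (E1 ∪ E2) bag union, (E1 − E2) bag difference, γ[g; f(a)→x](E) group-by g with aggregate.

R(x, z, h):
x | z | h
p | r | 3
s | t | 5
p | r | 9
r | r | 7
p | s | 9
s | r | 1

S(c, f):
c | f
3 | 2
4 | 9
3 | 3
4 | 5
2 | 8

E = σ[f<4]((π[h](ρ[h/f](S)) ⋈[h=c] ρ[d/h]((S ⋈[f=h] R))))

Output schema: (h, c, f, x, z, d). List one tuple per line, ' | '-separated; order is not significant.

Subexpression sizes:
  S → 5
  ρ[h/f](S) → 5
  π[h](ρ[h/f](S)) → 5
  S → 5
  R → 6
  (S ⋈[f=h] R) → 4
  ρ[d/h]((S ⋈[f=h] R)) → 4
  (π[h](ρ[h/f](S)) ⋈[h=c] ρ[d/h]((S ⋈[f=h] R))) → 1
  σ[f<4]((π[h](ρ[h/f](S)) ⋈[h=c] ρ[d/h]((S ⋈[f=h] R)))) → 1

== RESULT ==
h | c | f | x | z | d
3 | 3 | 3 | p | r | 3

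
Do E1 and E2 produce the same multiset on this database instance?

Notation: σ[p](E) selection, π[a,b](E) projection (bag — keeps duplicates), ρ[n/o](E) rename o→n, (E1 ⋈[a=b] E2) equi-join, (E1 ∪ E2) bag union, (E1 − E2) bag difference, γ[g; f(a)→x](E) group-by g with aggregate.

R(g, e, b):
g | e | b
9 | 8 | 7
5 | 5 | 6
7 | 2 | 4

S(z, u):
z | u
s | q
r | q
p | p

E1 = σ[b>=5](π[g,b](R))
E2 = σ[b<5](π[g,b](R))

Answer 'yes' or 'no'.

E1 subexpression sizes:
  R → 3
  π[g,b](R) → 3
  σ[b>=5](π[g,b](R)) → 2
E2 subexpression sizes:
  R → 3
  π[g,b](R) → 3
  σ[b<5](π[g,b](R)) → 1

E1 result:
g | b
5 | 6
9 | 7
E2 result:
g | b
7 | 4
Witness: (7, 4) appears 0× in E1 but 1× in E2.

no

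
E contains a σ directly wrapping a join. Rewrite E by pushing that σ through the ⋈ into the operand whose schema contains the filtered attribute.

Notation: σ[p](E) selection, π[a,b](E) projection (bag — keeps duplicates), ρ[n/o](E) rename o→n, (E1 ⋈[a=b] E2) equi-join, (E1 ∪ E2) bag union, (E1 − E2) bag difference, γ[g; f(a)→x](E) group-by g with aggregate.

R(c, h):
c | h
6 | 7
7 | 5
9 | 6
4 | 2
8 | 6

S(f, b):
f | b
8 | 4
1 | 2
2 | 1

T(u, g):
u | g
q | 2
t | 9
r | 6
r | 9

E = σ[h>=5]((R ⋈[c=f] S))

σ filters on h, owned by the left side.
E' = (σ[h>=5](R) ⋈[c=f] S)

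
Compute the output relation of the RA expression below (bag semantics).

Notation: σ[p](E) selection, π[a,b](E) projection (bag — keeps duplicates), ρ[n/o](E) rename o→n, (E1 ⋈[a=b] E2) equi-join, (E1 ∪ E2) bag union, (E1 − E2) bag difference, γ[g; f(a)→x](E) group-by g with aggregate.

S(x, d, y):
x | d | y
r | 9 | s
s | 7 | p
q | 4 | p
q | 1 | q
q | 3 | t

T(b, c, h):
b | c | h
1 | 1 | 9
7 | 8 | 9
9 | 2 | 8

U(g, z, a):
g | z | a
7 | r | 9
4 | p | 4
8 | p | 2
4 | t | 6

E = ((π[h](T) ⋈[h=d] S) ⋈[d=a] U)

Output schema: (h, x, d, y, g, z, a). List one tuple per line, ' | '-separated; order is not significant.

Row counts bottom-up:
  T → 3
  π[h](T) → 3
  S → 5
  (π[h](T) ⋈[h=d] S) → 2
  U → 4
  ((π[h](T) ⋈[h=d] S) ⋈[d=a] U) → 2

== RESULT ==
h | x | d | y | g | z | a
9 | r | 9 | s | 7 | r | 9
9 | r | 9 | s | 7 | r | 9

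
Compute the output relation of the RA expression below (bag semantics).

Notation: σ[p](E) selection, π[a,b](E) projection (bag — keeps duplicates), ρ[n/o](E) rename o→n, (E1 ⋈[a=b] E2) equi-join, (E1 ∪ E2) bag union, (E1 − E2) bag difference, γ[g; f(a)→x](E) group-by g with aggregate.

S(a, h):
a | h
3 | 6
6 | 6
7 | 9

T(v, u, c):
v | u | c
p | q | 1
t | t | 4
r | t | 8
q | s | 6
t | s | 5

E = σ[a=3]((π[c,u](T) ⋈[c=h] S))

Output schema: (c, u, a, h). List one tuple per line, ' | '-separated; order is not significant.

Per-node cardinality:
  T → 5
  π[c,u](T) → 5
  S → 3
  (π[c,u](T) ⋈[c=h] S) → 2
  σ[a=3]((π[c,u](T) ⋈[c=h] S)) → 1

== RESULT ==
c | u | a | h
6 | s | 3 | 6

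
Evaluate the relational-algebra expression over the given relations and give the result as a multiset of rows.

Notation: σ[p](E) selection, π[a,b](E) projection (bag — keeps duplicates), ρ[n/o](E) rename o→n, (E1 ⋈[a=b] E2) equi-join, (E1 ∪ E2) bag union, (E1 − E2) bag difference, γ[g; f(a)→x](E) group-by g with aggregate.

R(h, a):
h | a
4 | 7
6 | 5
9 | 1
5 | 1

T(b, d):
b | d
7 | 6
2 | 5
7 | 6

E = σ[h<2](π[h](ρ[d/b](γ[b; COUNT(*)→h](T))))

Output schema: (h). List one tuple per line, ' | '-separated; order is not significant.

Per-node cardinality:
  T → 3
  γ[b; COUNT(*)→h](T) → 2
  ρ[d/b](γ[b; COUNT(*)→h](T)) → 2
  π[h](ρ[d/b](γ[b; COUNT(*)→h](T))) → 2
  σ[h<2](π[h](ρ[d/b](γ[b; COUNT(*)→h](T)))) → 1

== RESULT ==
h
1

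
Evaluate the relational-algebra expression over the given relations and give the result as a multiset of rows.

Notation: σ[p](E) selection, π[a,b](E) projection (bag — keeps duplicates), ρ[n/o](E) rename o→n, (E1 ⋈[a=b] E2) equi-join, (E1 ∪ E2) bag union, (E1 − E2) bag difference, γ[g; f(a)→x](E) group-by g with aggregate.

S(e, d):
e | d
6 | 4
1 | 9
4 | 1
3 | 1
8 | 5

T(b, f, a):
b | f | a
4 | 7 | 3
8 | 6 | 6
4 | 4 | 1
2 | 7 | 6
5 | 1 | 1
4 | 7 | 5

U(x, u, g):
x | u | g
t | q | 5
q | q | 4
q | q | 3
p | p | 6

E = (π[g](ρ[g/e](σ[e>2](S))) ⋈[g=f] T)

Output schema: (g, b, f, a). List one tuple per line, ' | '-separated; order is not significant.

Subexpression sizes:
  S → 5
  σ[e>2](S) → 4
  ρ[g/e](σ[e>2](S)) → 4
  π[g](ρ[g/e](σ[e>2](S))) → 4
  T → 6
  (π[g](ρ[g/e](σ[e>2](S))) ⋈[g=f] T) → 2

== RESULT ==
g | b | f | a
4 | 4 | 4 | 1
6 | 8 | 6 | 6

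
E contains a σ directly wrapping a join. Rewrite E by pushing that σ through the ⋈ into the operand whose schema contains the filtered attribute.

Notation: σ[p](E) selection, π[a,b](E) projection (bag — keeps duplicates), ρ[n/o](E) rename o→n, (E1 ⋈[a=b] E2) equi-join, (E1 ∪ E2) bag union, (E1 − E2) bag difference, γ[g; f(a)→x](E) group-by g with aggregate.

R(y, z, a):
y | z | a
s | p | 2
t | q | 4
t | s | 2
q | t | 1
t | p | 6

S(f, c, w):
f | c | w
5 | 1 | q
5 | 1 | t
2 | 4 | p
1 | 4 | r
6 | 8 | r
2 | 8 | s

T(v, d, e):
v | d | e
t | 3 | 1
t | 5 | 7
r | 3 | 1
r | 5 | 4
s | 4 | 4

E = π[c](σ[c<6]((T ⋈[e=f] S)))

σ filters on c, owned by the right side.
E' = π[c]((T ⋈[e=f] σ[c<6](S)))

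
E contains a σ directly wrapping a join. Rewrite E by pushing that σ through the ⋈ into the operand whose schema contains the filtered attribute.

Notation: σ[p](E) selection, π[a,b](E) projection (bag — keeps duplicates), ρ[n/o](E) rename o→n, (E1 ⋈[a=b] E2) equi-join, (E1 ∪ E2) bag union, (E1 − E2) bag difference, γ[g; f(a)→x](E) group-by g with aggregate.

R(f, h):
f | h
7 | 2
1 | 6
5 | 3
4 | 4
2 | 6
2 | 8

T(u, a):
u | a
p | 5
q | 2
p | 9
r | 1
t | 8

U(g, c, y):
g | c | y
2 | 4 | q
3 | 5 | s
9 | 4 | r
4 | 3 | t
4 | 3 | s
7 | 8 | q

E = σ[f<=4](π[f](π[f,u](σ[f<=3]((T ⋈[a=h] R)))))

σ filters on f, owned by the right side.
E' = σ[f<=4](π[f](π[f,u]((T ⋈[a=h] σ[f<=3](R)))))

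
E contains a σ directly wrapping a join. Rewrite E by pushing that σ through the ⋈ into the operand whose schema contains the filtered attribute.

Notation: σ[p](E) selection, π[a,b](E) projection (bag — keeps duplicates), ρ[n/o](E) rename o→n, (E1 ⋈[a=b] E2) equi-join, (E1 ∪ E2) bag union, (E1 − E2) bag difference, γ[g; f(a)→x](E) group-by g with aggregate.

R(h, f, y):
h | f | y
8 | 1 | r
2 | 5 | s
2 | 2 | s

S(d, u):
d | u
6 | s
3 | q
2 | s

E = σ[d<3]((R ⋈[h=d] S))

σ filters on d, owned by the right side.
E' = (R ⋈[h=d] σ[d<3](S))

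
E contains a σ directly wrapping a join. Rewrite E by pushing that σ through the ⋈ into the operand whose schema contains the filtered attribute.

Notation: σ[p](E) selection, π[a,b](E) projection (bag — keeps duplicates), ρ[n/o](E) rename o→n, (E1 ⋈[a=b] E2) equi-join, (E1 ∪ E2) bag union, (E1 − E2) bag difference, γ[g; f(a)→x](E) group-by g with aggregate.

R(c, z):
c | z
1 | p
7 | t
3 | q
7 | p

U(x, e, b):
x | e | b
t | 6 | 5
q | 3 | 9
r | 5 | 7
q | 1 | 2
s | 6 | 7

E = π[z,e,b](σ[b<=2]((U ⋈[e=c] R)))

σ filters on b, owned by the left side.
E' = π[z,e,b]((σ[b<=2](U) ⋈[e=c] R))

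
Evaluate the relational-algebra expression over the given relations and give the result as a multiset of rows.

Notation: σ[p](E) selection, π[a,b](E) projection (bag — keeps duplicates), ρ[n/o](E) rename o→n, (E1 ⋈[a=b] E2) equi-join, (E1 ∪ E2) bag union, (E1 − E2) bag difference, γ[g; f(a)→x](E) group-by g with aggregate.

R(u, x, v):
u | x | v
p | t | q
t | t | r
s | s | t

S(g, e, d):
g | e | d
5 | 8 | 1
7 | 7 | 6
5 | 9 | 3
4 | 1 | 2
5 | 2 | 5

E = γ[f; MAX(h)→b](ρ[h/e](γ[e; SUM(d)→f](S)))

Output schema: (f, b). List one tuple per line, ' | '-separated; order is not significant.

Row counts bottom-up:
  S → 5
  γ[e; SUM(d)→f](S) → 5
  ρ[h/e](γ[e; SUM(d)→f](S)) → 5
  γ[f; MAX(h)→b](ρ[h/e](γ[e; SUM(d)→f](S))) → 5

== RESULT ==
f | b
1 | 8
2 | 1
3 | 9
5 | 2
6 | 7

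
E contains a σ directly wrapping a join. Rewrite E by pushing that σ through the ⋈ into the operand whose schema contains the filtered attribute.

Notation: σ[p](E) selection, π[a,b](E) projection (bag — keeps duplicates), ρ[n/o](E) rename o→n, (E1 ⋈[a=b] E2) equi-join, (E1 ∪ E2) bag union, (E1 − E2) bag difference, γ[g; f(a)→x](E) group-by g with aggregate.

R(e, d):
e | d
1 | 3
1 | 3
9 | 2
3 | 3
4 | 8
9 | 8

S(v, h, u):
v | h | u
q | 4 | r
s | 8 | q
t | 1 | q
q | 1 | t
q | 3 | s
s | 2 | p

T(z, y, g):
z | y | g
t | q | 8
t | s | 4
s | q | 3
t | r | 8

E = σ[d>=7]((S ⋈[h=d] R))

σ filters on d, owned by the right side.
E' = (S ⋈[h=d] σ[d>=7](R))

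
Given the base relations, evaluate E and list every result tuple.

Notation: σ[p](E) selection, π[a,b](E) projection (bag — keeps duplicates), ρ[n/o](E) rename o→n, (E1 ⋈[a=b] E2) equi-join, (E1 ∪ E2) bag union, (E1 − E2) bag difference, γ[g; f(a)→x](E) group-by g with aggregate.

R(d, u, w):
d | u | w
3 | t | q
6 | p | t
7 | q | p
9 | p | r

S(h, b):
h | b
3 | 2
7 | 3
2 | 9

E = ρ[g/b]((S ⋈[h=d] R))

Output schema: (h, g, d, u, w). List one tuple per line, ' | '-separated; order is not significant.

Subexpression sizes:
  S → 3
  R → 4
  (S ⋈[h=d] R) → 2
  ρ[g/b]((S ⋈[h=d] R)) → 2

== RESULT ==
h | g | d | u | w
3 | 2 | 3 | t | q
7 | 3 | 7 | q | p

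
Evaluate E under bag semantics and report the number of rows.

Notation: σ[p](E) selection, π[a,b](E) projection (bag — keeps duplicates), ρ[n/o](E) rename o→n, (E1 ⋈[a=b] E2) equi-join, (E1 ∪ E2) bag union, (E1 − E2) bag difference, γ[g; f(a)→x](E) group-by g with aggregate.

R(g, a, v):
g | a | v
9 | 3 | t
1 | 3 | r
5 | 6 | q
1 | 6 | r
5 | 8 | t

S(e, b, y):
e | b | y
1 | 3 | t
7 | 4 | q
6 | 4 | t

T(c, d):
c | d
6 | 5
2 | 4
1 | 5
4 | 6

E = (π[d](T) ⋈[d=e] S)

Per-node cardinality:
  T → 4
  π[d](T) → 4
  S → 3
  (π[d](T) ⋈[d=e] S) → 1

|E| = 1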